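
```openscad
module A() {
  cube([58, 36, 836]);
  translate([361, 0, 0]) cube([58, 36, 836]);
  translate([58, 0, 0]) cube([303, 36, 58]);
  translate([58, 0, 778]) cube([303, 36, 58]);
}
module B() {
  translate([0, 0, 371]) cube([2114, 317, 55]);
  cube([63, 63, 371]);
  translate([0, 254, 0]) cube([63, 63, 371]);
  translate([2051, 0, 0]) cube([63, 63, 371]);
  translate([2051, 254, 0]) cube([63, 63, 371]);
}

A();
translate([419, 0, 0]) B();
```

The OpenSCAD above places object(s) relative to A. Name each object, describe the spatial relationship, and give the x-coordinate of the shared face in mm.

A is a picture frame. B is a bench. The bench is against the picture frame's +x side, with their −y faces flush. The x-coordinate of the shared face is 419 mm.

The picture frame's +x face and the bench's −x face are both at x = 419 mm.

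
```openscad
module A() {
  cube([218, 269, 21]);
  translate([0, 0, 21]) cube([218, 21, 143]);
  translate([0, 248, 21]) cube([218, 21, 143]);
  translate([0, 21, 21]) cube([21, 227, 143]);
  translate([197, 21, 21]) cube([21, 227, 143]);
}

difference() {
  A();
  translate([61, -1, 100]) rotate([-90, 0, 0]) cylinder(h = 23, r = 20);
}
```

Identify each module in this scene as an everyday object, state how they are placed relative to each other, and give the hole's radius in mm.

A is an open box. The open box has a circular hole through its front wall. The hole's radius is 20 mm.

The subtracted cylinder has r = 20 mm.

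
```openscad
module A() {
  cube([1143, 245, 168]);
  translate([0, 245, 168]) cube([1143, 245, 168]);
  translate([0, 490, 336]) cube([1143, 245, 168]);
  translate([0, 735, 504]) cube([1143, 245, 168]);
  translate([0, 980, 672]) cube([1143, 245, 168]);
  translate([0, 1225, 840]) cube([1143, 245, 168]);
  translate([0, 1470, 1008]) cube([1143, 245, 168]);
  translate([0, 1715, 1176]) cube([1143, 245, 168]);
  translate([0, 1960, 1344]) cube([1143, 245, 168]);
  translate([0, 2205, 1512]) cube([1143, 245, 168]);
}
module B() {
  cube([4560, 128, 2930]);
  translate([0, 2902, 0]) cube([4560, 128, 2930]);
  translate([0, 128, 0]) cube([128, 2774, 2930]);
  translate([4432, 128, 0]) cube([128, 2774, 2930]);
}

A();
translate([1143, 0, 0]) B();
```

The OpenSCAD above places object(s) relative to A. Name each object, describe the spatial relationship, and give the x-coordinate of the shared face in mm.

A is a staircase. B is a house frame. The house frame is against the staircase's +x side, with their −y faces flush. The x-coordinate of the shared face is 1143 mm.

The staircase's +x face and the house frame's −x face are both at x = 1143 mm.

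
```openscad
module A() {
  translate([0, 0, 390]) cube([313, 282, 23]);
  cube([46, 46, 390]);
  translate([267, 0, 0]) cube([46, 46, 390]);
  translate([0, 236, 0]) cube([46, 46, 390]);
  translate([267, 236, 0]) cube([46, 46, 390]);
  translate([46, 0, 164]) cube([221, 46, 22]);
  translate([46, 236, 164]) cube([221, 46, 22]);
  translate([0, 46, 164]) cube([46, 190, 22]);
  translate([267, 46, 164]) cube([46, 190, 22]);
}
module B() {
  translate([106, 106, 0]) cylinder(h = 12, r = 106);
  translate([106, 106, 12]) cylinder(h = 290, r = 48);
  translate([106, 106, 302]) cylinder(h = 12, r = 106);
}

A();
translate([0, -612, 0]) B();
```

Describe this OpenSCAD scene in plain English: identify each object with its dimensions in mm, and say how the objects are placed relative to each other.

A is a four-legged stool. The seat is 313×282 mm, 23 mm thick, top at z = 413 mm. It stands on four square legs, each 46×46 mm in cross-section, from z = 0 to the seat underside, each flush with a corner of the seat. Four stretchers, 46 mm wide and 22 mm tall, connect adjacent legs with their undersides at z = 164 mm, each running between the inner faces of the legs it joins and aligned with the legs' outer faces on the other axis.

B is a spool: two coaxial disc flanges of radius 106 mm and thickness 12 mm, joined by a core cylinder of radius 48 mm and height 290 mm. The lower flange rests on z = 0 and the three cylinders share a vertical axis.

The spool is on the floor beside the stool on its −y side.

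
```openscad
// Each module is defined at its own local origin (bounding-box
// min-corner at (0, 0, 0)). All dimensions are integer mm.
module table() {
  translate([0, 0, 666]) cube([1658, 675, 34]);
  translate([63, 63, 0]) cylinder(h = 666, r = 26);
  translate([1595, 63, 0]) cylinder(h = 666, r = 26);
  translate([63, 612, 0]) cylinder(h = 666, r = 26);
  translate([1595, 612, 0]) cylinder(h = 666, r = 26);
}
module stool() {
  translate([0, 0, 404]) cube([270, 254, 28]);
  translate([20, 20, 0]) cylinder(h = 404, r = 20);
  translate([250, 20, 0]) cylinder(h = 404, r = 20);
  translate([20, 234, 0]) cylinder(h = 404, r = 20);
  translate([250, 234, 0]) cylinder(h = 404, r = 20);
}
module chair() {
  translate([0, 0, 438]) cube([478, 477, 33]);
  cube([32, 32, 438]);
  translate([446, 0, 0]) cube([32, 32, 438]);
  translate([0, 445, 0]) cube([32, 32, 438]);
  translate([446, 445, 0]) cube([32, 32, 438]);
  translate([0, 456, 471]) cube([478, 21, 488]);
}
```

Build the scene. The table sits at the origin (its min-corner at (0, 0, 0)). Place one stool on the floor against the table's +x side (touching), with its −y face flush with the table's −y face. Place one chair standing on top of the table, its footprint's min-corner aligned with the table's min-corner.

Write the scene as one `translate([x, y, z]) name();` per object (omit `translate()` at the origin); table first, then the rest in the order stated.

table();
translate([1658, 0, 0]) stool();
translate([0, 0, 700]) chair();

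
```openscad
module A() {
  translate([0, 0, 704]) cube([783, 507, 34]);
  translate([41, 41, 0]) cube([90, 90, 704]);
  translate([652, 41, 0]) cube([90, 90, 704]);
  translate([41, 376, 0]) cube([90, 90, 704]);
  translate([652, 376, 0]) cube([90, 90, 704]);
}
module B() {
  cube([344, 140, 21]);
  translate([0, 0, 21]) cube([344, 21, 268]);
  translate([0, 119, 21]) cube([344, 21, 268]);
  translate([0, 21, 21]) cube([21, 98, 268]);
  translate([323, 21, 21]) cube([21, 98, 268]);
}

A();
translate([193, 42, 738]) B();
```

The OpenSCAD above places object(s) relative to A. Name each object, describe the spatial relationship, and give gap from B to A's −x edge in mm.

A is a table. B is an open box. The open box is on top of the table. The gap from the open box to the table's −x edge is 193 mm.

The open box's min-x is at 193; the table's min-x is 0; gap = 193 mm.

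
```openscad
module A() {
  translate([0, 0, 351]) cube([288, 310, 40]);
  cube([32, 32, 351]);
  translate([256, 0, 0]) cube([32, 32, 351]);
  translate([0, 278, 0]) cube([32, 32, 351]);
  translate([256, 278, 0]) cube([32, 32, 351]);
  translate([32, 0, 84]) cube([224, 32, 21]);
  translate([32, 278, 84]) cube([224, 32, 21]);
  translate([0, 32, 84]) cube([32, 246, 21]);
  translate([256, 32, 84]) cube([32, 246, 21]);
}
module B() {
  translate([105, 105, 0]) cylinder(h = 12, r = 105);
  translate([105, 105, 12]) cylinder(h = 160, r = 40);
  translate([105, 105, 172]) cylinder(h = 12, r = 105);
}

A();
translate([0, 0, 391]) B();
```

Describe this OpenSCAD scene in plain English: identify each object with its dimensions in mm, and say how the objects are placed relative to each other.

A is a four-legged stool. The seat is 288×310 mm, 40 mm thick, top at z = 391 mm. It stands on four square legs, each 32×32 mm in cross-section, from z = 0 to the seat underside, each flush with a corner of the seat. Four stretchers, 32 mm wide and 21 mm tall, connect adjacent legs with their undersides at z = 84 mm, each running between the inner faces of the legs it joins and aligned with the legs' outer faces on the other axis.

B is a spool: two coaxial disc flanges of radius 105 mm and thickness 12 mm, joined by a core cylinder of radius 40 mm and height 160 mm. The lower flange rests on z = 0 and the three cylinders share a vertical axis.

The spool is on top of the stool.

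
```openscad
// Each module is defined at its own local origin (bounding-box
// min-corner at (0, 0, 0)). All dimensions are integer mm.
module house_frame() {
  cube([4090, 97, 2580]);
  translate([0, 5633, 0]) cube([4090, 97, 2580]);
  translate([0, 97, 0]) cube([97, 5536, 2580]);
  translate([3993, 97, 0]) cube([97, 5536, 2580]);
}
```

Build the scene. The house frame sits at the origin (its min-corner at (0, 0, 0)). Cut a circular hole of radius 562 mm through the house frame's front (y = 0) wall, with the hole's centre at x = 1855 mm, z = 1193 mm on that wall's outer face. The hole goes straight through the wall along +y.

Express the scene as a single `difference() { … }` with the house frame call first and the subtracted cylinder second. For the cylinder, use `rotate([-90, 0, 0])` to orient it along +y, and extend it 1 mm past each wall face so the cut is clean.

difference() {
  house_frame();
  translate([1855, -1, 1193]) rotate([-90, 0, 0]) cylinder(h = 99, r = 562);
}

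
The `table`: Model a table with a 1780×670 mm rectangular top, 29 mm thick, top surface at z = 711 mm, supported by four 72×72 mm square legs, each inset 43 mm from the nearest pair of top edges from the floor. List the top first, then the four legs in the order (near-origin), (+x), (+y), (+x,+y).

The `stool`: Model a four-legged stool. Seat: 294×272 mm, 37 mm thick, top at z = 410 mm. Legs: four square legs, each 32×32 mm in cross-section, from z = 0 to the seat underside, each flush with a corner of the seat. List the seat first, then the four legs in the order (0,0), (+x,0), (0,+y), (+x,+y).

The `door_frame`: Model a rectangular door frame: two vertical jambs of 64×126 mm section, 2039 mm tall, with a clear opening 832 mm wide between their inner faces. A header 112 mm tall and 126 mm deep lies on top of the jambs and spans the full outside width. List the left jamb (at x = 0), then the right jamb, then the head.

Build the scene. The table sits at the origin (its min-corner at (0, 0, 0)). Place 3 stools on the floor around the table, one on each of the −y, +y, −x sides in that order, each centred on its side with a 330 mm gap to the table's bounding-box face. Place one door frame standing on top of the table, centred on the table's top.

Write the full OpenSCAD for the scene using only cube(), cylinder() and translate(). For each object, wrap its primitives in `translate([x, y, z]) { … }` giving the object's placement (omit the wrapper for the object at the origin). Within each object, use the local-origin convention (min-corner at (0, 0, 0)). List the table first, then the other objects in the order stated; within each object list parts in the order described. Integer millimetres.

translate([0, 0, 682]) cube([1780, 670, 29]);
translate([43, 43, 0]) cube([72, 72, 682]);
translate([1665, 43, 0]) cube([72, 72, 682]);
translate([43, 555, 0]) cube([72, 72, 682]);
translate([1665, 555, 0]) cube([72, 72, 682]);
translate([743, -602, 0]) {
  translate([0, 0, 373]) cube([294, 272, 37]);
  cube([32, 32, 373]);
  translate([262, 0, 0]) cube([32, 32, 373]);
  translate([0, 240, 0]) cube([32, 32, 373]);
  translate([262, 240, 0]) cube([32, 32, 373]);
}
translate([743, 1000, 0]) {
  translate([0, 0, 373]) cube([294, 272, 37]);
  cube([32, 32, 373]);
  translate([262, 0, 0]) cube([32, 32, 373]);
  translate([0, 240, 0]) cube([32, 32, 373]);
  translate([262, 240, 0]) cube([32, 32, 373]);
}
translate([-624, 199, 0]) {
  translate([0, 0, 373]) cube([294, 272, 37]);
  cube([32, 32, 373]);
  translate([262, 0, 0]) cube([32, 32, 373]);
  translate([0, 240, 0]) cube([32, 32, 373]);
  translate([262, 240, 0]) cube([32, 32, 373]);
}
translate([410, 272, 711]) {
  cube([64, 126, 2039]);
  translate([896, 0, 0]) cube([64, 126, 2039]);
  translate([0, 0, 2039]) cube([960, 126, 112]);
}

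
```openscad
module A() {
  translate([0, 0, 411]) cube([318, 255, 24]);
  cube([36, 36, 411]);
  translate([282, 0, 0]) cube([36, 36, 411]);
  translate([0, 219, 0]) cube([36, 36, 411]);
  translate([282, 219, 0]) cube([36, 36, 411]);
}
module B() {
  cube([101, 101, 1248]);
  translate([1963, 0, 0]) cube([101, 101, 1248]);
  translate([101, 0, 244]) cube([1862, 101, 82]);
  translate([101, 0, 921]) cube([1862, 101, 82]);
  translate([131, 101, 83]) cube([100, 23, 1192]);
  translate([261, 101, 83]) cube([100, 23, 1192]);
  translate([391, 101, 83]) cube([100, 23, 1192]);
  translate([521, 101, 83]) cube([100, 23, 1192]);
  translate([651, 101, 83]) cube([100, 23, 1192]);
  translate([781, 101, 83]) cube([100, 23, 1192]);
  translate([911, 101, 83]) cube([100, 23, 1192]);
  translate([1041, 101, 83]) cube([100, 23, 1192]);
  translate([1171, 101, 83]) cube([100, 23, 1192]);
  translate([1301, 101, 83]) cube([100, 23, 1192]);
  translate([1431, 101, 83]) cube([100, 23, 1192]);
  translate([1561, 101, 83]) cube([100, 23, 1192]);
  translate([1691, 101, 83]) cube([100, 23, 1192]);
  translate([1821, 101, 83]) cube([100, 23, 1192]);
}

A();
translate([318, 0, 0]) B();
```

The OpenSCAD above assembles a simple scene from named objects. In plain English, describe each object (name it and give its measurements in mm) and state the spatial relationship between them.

A is a four-legged stool. The seat is a 318×255×24 mm slab whose top surface is at z = 435 mm; four square legs, each 36×36 mm in cross-section, run from the floor (z = 0) to the underside of the seat, each flush with a corner of the seat.

B is a fence section. Two 101×101 mm posts, 1248 mm tall, stand on the floor with a clear span of 1862 mm between their inner faces. Two horizontal rails of 101×82 mm section span the gap between the posts with their undersides at z = 244 mm and z = 921 mm, flush with the posts' −y face. 14 pickets, each 100 mm wide, 23 mm thick and 1192 mm tall, are fixed to the +y face of the rails with their bottoms at z = 83 mm, evenly spaced across the span with equal gaps (rounded down to the nearest mm) at the −x end and between each pair — any rounding remainder accumulates at the +x end.

The fence section is against the stool's +x side, with their −y faces flush.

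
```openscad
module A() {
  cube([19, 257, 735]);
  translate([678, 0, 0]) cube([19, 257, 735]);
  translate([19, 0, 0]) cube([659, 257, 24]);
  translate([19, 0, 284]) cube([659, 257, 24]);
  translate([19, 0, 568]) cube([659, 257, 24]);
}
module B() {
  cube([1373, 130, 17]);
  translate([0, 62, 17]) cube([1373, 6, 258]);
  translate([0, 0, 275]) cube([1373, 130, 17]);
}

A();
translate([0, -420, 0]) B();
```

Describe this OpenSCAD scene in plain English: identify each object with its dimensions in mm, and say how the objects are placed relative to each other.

A is an open bookshelf. Two side panels, each 19 mm thick, 257 mm deep and 735 mm tall, stand 697 mm apart (outside-to-outside). Between them sit 3 shelves, each 24 mm thick and 257 mm deep, spanning the full gap between the sides. The bottom shelf rests on the floor (its underside at z = 0) and the clear gap between one shelf's top and the next shelf's underside is 260 mm.

B is an I-beam lying along x, 1373 mm long. Overall section height 292 mm. Two flanges 130 mm wide (y) and 17 mm thick, one on the floor and one at the top; a web 6 mm thick runs between them, centred on the flange width.

The I-beam is on the floor beside the bookshelf on its −y side.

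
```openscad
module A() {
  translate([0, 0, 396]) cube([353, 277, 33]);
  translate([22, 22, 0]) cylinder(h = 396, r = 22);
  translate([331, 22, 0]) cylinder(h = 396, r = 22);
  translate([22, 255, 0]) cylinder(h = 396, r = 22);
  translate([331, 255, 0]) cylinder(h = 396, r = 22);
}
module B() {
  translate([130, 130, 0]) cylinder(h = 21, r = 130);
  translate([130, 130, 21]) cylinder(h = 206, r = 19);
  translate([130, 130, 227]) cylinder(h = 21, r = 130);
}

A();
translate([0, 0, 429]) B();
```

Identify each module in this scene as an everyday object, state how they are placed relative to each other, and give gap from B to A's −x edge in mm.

A is a stool. B is a spool. The spool is on top of the stool. The gap from the spool to the stool's −x edge is 0 mm.

The spool's min-x is at 0; the stool's min-x is 0; gap = 0 mm.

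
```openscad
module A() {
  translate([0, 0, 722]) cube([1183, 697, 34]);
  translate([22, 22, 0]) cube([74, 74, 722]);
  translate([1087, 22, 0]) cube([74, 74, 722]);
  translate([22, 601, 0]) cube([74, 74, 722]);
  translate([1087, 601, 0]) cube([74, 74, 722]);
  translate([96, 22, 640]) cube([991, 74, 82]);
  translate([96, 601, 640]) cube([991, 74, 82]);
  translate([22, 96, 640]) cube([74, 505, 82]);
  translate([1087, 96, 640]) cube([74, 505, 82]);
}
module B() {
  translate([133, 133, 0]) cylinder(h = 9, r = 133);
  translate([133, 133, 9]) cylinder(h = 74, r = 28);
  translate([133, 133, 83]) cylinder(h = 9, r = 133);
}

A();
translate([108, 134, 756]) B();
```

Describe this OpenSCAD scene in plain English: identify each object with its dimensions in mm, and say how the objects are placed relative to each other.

A is a rectangular dining table. The top is 1183×697×34 mm with its upper surface at z = 756 mm. It stands on four 74×74 mm square legs, each inset 22 mm from the nearest pair of top edges, running from the floor to the underside of the top. Four apron rails, 74 mm thick and 82 mm tall, run between adjacent legs with their top edges flush with the underside of the top and their outer faces flush with the legs' outer faces.

B is a spool: two coaxial disc flanges of radius 133 mm and thickness 9 mm, joined by a core cylinder of radius 28 mm and height 74 mm. The lower flange rests on z = 0 and the three cylinders share a vertical axis.

The spool is on top of the table.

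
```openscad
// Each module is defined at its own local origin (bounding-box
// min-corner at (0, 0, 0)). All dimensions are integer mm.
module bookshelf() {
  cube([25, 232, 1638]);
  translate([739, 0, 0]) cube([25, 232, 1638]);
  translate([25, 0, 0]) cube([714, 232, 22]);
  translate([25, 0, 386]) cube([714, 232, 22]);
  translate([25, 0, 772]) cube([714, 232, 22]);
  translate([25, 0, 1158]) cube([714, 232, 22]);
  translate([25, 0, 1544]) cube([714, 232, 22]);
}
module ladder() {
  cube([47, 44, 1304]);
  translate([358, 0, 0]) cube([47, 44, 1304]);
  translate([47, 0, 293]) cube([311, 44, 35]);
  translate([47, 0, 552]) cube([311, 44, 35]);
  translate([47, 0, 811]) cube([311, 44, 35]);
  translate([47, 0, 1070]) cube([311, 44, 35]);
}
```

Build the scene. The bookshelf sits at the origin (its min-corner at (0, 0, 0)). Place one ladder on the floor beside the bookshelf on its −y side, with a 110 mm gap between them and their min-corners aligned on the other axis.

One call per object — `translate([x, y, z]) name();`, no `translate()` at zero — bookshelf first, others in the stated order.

bookshelf();
translate([0, -154, 0]) ladder();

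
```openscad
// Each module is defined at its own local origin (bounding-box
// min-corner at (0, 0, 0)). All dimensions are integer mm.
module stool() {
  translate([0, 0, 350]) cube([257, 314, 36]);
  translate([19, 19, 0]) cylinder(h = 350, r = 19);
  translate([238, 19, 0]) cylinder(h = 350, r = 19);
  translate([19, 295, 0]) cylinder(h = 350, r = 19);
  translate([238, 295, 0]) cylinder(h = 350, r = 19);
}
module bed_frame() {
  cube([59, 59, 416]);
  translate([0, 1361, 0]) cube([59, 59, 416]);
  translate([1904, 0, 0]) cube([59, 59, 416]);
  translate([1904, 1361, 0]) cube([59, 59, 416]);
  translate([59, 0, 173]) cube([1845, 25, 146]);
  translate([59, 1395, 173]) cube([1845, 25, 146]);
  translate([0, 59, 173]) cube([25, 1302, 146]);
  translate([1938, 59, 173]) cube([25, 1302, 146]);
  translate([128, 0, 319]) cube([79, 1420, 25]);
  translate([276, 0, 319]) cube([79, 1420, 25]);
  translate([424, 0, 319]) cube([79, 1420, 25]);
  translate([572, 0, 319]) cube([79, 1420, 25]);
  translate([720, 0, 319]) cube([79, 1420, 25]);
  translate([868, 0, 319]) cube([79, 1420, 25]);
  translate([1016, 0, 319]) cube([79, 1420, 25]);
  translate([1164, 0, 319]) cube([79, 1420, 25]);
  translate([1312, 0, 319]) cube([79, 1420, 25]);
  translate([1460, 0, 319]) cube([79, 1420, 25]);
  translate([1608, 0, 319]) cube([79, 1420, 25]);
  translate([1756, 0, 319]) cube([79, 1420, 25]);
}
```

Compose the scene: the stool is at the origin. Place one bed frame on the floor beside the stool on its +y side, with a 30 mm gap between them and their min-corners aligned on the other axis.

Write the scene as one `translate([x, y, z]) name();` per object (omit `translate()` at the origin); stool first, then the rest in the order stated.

stool();
translate([0, 344, 0]) bed_frame();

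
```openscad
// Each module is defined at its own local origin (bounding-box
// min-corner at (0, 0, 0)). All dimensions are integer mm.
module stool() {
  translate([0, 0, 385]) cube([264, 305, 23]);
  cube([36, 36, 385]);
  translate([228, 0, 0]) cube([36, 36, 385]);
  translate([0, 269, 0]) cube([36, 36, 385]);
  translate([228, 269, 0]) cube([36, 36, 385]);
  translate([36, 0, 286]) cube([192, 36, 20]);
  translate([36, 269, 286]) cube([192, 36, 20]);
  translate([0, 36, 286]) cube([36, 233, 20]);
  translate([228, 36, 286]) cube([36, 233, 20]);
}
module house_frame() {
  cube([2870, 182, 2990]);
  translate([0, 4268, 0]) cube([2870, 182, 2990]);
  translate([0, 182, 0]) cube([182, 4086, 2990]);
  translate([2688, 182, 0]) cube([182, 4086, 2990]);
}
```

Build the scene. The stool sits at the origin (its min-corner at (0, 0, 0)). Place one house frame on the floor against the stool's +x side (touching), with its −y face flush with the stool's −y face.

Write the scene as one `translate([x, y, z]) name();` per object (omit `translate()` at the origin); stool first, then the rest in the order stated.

stool();
translate([264, 0, 0]) house_frame();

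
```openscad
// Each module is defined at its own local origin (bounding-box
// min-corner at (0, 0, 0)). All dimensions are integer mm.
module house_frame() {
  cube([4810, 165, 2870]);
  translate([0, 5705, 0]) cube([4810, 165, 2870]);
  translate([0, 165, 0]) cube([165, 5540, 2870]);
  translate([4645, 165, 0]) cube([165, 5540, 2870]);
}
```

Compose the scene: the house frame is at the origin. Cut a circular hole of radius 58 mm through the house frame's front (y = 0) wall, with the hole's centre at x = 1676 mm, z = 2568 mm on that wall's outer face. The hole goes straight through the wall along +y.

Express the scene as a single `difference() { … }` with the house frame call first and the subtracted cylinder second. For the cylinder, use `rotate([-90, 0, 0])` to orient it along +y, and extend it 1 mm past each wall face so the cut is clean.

difference() {
  house_frame();
  translate([1676, -1, 2568]) rotate([-90, 0, 0]) cylinder(h = 167, r = 58);
}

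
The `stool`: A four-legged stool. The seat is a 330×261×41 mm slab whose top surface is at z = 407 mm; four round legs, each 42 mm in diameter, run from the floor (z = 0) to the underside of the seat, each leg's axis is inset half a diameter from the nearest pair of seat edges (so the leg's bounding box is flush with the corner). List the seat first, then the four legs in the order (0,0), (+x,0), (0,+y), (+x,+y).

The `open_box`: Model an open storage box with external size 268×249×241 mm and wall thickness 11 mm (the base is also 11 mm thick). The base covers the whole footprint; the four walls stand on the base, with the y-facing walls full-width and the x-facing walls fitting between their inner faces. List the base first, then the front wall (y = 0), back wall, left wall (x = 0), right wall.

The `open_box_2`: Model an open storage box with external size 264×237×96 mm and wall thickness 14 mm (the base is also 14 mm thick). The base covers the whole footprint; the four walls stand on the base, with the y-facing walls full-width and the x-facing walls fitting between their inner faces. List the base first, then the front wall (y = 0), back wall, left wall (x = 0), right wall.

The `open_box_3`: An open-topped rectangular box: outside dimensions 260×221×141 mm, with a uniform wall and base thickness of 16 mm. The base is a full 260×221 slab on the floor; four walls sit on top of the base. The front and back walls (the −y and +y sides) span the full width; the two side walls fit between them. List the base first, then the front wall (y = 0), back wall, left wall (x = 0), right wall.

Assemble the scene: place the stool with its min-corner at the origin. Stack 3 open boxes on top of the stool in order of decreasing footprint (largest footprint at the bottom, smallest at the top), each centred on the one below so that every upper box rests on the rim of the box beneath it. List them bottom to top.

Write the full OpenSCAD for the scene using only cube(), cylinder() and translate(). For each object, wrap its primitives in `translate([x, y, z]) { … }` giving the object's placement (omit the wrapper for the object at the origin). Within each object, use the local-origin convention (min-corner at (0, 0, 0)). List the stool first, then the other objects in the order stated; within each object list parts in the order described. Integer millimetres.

translate([0, 0, 366]) cube([330, 261, 41]);
translate([21, 21, 0]) cylinder(h = 366, r = 21);
translate([309, 21, 0]) cylinder(h = 366, r = 21);
translate([21, 240, 0]) cylinder(h = 366, r = 21);
translate([309, 240, 0]) cylinder(h = 366, r = 21);
translate([31, 6, 407]) {
  cube([268, 249, 11]);
  translate([0, 0, 11]) cube([268, 11, 230]);
  translate([0, 238, 11]) cube([268, 11, 230]);
  translate([0, 11, 11]) cube([11, 227, 230]);
  translate([257, 11, 11]) cube([11, 227, 230]);
}
translate([33, 12, 648]) {
  cube([264, 237, 14]);
  translate([0, 0, 14]) cube([264, 14, 82]);
  translate([0, 223, 14]) cube([264, 14, 82]);
  translate([0, 14, 14]) cube([14, 209, 82]);
  translate([250, 14, 14]) cube([14, 209, 82]);
}
translate([35, 20, 744]) {
  cube([260, 221, 16]);
  translate([0, 0, 16]) cube([260, 16, 125]);
  translate([0, 205, 16]) cube([260, 16, 125]);
  translate([0, 16, 16]) cube([16, 189, 125]);
  translate([244, 16, 16]) cube([16, 189, 125]);
}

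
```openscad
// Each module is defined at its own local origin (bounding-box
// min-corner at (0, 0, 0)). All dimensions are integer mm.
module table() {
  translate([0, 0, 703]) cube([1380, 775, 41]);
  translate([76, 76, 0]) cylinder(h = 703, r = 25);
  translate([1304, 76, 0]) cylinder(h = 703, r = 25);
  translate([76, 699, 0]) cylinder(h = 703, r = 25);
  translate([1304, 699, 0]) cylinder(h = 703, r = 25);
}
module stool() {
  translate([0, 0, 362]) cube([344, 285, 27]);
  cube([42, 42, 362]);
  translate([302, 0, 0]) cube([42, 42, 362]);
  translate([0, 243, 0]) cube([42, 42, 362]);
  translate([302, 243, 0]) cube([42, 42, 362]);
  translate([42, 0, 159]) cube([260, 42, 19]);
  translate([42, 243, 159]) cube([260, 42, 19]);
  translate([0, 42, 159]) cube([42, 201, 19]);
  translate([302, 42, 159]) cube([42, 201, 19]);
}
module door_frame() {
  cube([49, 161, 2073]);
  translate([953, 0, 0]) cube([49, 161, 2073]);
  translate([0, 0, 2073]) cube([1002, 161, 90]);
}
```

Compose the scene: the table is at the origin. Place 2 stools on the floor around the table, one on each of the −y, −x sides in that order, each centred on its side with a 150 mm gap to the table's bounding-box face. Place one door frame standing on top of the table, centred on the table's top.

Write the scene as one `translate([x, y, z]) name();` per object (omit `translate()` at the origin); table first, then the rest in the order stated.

table();
translate([518, -435, 0]) stool();
translate([-494, 245, 0]) stool();
translate([189, 307, 744]) door_frame();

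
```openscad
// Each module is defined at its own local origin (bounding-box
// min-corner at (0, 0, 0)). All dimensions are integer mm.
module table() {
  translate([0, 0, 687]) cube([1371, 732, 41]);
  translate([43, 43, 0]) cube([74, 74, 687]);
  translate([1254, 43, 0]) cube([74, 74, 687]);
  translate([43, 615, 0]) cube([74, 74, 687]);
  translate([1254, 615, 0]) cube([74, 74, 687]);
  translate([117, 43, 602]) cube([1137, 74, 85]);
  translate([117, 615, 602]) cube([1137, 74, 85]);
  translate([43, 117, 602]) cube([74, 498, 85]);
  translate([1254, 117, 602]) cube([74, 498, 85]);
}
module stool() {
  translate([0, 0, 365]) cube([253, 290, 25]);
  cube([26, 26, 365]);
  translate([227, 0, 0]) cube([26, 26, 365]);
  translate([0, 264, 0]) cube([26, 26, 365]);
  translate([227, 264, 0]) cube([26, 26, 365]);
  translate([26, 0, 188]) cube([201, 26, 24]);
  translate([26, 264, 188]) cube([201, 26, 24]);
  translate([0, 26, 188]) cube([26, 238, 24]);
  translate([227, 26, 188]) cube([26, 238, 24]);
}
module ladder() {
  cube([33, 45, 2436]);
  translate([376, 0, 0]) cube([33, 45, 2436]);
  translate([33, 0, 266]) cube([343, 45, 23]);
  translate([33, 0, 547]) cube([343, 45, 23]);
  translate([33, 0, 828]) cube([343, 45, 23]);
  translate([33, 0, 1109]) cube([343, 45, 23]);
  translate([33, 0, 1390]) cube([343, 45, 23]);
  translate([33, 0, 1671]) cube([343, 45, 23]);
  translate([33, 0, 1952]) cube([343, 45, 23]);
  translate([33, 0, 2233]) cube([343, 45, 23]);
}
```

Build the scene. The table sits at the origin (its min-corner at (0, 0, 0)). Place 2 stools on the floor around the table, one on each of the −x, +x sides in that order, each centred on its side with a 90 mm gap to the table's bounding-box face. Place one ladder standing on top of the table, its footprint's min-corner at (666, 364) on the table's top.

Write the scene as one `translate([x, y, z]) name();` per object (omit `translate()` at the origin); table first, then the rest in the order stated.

table();
translate([-343, 221, 0]) stool();
translate([1461, 221, 0]) stool();
translate([666, 364, 728]) ladder();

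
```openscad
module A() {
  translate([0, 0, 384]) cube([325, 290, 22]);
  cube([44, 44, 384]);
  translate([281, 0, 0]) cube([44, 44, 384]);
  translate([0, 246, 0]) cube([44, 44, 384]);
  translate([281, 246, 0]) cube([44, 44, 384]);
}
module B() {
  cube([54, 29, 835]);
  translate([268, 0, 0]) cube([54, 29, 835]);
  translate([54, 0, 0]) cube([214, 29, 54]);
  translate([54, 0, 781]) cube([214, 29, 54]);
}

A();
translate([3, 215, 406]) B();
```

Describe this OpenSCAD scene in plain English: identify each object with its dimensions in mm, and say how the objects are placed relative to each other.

A is a four-legged stool. The seat is 325×290 mm, 22 mm thick, top at z = 406 mm. It stands on four square legs, each 44×44 mm in cross-section, from z = 0 to the seat underside, each flush with a corner of the seat.

B is a rectangular picture frame lying in the x–z plane (depth along y). The opening is 214 mm wide (x) by 727 mm tall (z), surrounded by a border 54 mm wide on all four sides. The frame is 29 mm deep and is made of two full-height vertical stiles with two horizontal rails fitted between them.

The picture frame is on top of the stool.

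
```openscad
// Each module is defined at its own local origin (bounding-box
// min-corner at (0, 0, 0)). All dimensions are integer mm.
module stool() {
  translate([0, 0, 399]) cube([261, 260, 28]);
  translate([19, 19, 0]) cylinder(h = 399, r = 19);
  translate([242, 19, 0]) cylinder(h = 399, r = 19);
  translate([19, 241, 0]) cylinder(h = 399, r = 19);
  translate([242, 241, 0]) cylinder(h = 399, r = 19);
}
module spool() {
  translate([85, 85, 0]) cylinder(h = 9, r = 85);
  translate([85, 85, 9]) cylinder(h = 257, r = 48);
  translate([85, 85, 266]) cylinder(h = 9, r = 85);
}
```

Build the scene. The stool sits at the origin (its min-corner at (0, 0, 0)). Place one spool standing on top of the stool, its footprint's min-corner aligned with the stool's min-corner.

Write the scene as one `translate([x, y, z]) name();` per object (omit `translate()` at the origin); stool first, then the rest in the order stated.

stool();
translate([0, 0, 427]) spool();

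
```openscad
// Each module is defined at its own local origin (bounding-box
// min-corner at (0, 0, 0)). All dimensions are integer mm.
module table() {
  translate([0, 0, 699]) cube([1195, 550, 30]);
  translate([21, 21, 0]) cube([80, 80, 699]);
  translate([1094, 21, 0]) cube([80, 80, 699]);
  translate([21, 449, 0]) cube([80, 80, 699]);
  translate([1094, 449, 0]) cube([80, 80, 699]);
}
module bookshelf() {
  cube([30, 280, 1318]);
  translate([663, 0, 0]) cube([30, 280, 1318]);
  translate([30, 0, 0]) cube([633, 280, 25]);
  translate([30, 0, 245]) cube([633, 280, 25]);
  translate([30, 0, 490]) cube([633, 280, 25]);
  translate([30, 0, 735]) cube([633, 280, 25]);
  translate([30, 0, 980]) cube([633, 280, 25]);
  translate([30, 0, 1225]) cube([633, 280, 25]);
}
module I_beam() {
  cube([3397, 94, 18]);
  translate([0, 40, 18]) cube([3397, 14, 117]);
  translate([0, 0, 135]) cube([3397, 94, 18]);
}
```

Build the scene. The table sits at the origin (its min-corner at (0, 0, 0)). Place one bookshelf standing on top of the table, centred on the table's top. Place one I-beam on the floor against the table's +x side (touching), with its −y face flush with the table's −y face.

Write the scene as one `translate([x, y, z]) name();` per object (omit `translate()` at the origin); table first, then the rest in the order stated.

table();
translate([251, 135, 729]) bookshelf();
translate([1195, 0, 0]) I_beam();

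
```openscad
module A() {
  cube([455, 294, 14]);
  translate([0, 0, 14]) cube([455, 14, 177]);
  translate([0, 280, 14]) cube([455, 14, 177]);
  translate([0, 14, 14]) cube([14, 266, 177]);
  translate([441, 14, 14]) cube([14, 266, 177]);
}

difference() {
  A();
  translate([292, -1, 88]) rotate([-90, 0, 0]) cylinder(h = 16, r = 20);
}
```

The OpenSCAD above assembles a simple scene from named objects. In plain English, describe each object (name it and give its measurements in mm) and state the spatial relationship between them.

A is an open-topped rectangular box: outside dimensions 455×294×191 mm, with a uniform wall and base thickness of 14 mm. The base is a full 455×294 slab on the floor; four walls sit on top of the base. The front and back walls (the −y and +y sides) span the full width; the two side walls fit between them.

The open box has a circular hole of radius 20 mm through its front wall, centred at (x = 292, z = 88).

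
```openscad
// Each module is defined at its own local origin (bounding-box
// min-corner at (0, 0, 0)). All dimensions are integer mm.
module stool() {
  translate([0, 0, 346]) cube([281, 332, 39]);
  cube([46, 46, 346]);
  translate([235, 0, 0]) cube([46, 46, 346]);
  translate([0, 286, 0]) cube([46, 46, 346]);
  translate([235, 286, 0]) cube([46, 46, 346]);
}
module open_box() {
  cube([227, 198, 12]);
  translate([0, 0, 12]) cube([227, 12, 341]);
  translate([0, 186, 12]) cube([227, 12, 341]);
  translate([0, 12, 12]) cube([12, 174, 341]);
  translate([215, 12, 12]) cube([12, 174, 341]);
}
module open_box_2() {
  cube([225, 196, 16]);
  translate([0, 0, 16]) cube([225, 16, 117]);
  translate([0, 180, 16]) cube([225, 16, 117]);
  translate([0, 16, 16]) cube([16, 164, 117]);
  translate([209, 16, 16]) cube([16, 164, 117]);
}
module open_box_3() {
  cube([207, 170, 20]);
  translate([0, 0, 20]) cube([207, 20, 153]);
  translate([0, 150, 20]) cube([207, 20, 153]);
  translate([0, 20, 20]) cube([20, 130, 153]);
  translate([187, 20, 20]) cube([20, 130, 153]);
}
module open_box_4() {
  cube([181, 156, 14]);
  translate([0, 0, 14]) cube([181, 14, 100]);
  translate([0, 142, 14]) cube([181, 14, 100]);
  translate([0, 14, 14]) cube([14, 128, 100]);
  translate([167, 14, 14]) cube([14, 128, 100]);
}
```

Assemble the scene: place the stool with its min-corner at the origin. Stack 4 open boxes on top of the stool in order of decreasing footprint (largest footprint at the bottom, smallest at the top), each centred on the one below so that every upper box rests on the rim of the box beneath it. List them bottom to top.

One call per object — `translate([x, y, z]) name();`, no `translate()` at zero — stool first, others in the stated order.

stool();
translate([27, 67, 385]) open_box();
translate([28, 68, 738]) open_box_2();
translate([37, 81, 871]) open_box_3();
translate([50, 88, 1044]) open_box_4();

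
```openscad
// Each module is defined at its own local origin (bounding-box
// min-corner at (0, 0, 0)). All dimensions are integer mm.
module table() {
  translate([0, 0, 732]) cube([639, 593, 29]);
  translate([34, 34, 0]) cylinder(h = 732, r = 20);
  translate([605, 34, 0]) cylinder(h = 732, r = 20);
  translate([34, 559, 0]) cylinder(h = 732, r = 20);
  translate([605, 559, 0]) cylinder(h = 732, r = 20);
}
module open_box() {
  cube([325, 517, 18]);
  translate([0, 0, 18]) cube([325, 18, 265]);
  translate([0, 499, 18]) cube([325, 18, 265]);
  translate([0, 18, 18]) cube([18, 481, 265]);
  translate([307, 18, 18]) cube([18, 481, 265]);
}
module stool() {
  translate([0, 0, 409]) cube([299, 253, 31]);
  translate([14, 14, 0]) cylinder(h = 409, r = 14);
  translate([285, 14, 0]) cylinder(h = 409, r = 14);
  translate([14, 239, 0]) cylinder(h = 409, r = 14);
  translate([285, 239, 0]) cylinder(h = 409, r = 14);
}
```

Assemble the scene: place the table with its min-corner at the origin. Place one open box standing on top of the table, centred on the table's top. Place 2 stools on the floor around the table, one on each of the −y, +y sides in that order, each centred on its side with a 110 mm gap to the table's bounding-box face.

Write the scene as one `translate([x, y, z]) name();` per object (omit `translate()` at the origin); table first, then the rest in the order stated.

table();
translate([157, 38, 761]) open_box();
translate([170, -363, 0]) stool();
translate([170, 703, 0]) stool();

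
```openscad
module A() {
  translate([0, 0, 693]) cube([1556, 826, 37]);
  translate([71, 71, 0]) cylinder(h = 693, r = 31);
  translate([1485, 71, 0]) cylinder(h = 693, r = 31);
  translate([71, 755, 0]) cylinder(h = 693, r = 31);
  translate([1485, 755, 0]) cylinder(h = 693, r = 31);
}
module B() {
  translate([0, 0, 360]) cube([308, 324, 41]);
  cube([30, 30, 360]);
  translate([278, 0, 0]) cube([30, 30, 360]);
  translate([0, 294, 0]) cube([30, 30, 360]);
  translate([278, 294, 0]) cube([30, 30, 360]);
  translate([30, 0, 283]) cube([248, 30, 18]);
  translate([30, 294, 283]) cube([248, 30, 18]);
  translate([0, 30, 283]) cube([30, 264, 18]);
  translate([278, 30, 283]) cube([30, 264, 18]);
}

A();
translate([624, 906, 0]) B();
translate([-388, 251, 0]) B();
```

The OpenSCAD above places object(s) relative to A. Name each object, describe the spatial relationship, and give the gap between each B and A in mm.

Each stool's nearest face is 80 mm from the table's bounding box.

A is a table. B is a stool. Two stools sit around the table at the +y, −x sides. The gap between each stool and the table is 80 mm.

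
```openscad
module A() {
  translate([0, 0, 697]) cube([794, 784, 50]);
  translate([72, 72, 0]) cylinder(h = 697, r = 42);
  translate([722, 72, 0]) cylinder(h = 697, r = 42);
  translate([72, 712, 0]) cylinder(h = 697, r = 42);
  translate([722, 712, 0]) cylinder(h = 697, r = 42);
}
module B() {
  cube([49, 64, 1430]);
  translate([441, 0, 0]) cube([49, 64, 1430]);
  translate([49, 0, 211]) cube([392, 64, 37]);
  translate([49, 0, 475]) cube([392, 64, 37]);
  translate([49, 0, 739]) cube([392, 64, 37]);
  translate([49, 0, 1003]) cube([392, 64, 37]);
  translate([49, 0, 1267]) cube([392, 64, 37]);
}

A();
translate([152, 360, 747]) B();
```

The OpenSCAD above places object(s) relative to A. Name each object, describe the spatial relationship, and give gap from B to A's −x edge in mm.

A is a table. B is a ladder. The ladder is on top of the table, centred. The gap from the ladder to the table's −x edge is 152 mm.

The ladder's min-x is at 152; the table's min-x is 0; gap = 152 mm.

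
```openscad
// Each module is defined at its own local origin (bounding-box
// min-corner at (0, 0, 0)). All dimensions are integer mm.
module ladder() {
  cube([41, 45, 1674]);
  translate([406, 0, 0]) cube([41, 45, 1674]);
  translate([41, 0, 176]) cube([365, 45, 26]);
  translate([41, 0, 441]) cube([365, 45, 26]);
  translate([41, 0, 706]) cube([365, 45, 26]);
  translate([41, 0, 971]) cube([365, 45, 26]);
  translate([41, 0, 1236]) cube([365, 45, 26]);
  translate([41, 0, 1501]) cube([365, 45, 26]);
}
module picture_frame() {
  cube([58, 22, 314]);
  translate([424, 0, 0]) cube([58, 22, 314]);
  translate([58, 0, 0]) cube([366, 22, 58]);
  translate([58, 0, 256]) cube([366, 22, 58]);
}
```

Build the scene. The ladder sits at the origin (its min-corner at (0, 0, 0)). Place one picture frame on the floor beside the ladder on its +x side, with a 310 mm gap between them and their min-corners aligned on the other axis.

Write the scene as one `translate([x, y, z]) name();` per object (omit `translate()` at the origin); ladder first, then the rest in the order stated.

ladder();
translate([757, 0, 0]) picture_frame();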